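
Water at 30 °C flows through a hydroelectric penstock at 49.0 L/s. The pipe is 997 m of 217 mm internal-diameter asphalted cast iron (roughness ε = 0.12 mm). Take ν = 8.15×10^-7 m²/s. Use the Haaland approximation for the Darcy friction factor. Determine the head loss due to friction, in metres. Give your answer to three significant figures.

V = 4Q/(πD²) = 4·0.0490/(π·0.217²) = 1.325 m/s
Re = VD/ν = 1.325·0.217/8.15×10^-7 = 3.53×10^5 → turbulent
ε/D = 0.12/217 = 5.53×10^-4
Haaland: f = 0.01820
h_f = f(L/D)V²/(2g) = 0.01820·(997/0.217)·1.325²/(2·9.81) = 7.483 m

h_f ≈ 7.48 m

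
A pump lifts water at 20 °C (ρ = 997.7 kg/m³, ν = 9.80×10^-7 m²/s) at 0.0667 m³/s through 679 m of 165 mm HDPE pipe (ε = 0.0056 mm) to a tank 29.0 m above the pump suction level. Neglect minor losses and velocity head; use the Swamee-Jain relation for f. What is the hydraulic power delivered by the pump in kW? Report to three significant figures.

P_hyd ≈ 36.9 kW

V = 4Q/(πD²) = 3.119 m/s; Re = 5.25×10^5; ε/D = 3.39×10^-5; f = 0.01351
h_f = f(L/D)V²/2g = 27.58 m
Total head H = z + h_f = 29.0 + 27.58 = 56.58 m
P_hyd = ρgQH = 997.7·9.81·0.0667·56.58 = 36.94 kW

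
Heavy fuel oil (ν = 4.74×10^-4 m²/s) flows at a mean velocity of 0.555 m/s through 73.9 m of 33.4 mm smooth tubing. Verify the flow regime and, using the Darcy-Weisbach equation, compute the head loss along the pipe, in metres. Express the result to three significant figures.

Re = VD/ν = 0.555·0.03340/4.74×10^-4 = 39.1 → laminar (Re < 2300)
f = 64/Re = 1.637
h_f = f(L/D)V²/(2g) = 1.637·(73.9/0.03340)·0.555²/(2·9.81) = 56.85 m

h_f ≈ 56.8 m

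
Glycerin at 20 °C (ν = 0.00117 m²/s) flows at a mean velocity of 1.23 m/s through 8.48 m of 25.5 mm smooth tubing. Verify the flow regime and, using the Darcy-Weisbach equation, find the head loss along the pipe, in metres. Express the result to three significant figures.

Re = VD/ν = 1.23·0.02550/0.00117 = 26.8 → laminar (Re < 2300)
f = 64/Re = 2.387
h_f = f(L/D)V²/(2g) = 2.387·(8.48/0.02550)·1.23²/(2·9.81) = 61.22 m

h_f ≈ 61.2 m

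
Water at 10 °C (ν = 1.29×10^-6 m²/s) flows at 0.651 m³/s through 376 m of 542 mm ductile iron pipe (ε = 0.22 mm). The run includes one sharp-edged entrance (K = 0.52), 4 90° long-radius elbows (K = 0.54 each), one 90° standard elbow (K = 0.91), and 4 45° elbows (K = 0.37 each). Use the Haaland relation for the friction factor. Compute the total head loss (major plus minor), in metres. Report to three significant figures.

V = 4Q/(πD²) = 2.822 m/s; V²/2g = 0.4058 m
Re = 1.19×10^6, ε/D = 4.06×10^-4 → f = 0.01641 (Haaland)
Major: h_f = f(L/D)·V²/2g = 0.01641·693.7·0.4058 = 4.620 m
Minor: ΣK = 5.07; h_m = ΣK·V²/2g = 2.057 m
Total H_L = 4.620 + 2.057 = 6.677 m

H_L ≈ 6.68 m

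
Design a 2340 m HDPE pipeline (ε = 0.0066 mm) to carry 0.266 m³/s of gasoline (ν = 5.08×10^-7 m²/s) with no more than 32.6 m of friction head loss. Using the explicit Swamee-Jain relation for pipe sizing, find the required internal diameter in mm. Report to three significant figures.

Swamee-Jain (Type III): D = 0.66·[ε^1.25·(LQ²/(gh_f))^4.75 + ν·Q^9.4·(L/(gh_f))^5.2]^0.04
LQ²/(gh_f) = 0.5177; L/(gh_f) = 7.317
Term 1 = ε^1.25·(…)^4.75 = 1.47×10^-8; Term 2 = ν·Q^9.4·(…)^5.2 = 6.23×10^-8
D = 0.66·(1.47×10^-8 + 6.23×10^-8)^0.04 = 0.3428 m = 343 mm
Check: V = 2.88 m/s, Re = 1.95×10^6, f = 0.01108, h_f = 32.0 m ≈ 32.6 m ✓

D ≈ 343 mm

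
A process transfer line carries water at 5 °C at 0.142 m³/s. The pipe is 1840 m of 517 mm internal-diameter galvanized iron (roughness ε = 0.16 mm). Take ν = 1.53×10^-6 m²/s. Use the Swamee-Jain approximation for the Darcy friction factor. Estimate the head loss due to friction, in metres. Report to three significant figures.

h_f ≈ 1.46 m

V = 4Q/(πD²) = 4·0.142/(π·0.517²) = 0.6764 m/s
Re = VD/ν = 0.6764·0.517/1.53×10^-6 = 2.29×10^5 → turbulent
ε/D = 0.16/517 = 3.09×10^-4
Swamee-Jain: f = 0.01759
h_f = f(L/D)V²/(2g) = 0.01759·(1840/0.517)·0.6764²/(2·9.81) = 1.460 m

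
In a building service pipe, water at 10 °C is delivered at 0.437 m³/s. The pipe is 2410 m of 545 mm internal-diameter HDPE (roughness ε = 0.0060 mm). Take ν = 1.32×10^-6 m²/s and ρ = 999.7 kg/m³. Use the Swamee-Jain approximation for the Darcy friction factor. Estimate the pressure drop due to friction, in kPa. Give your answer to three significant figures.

V = 4Q/(πD²) = 4·0.437/(π·0.545²) = 1.873 m/s
Re = VD/ν = 1.873·0.545/1.32×10^-6 = 7.73×10^5 → turbulent
ε/D = 0.0060/545 = 1.10×10^-5
Swamee-Jain: f = 0.01236
h_f = f(L/D)V²/(2g) = 0.01236·(2410/0.545)·1.873²/(2·9.81) = 9.773 m
Δp = ρg·h_f = 999.7·9.81·9.773 = 95.84 kPa

Δp ≈ 95.8 kPa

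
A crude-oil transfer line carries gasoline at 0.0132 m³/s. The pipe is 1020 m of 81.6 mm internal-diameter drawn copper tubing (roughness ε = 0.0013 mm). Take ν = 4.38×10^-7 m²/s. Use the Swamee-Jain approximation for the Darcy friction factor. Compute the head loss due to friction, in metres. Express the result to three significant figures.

V = 4Q/(πD²) = 4·0.0132/(π·0.0816²) = 2.524 m/s
Re = VD/ν = 2.524·0.0816/4.38×10^-7 = 4.70×10^5 → turbulent
ε/D = 0.0013/81.6 = 1.59×10^-5
Swamee-Jain: f = 0.01348
h_f = f(L/D)V²/(2g) = 0.01348·(1020/0.0816)·2.524²/(2·9.81) = 54.71 m

h_f ≈ 54.7 m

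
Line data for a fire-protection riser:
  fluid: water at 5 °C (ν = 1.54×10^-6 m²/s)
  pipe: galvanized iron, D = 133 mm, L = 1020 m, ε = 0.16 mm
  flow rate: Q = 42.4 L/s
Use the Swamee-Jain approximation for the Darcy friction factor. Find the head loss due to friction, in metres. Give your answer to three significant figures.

h_f ≈ 78.9 m

V = 4Q/(πD²) = 4·0.0424/(π·0.133²) = 3.052 m/s
Re = VD/ν = 3.052·0.133/1.54×10^-6 = 2.64×10^5 → turbulent
ε/D = 0.16/133 = 0.00120
Swamee-Jain: f = 0.02167
h_f = f(L/D)V²/(2g) = 0.02167·(1020/0.133)·3.052²/(2·9.81) = 78.88 m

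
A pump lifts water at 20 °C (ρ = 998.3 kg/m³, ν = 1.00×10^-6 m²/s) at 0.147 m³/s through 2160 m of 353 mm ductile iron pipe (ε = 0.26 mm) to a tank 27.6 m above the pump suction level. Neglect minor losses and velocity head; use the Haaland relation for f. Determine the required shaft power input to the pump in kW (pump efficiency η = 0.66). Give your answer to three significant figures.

P_shaft ≈ 89.2 kW

V = 4Q/(πD²) = 1.502 m/s; Re = 5.30×10^5; ε/D = 7.37×10^-4; f = 0.01890
h_f = f(L/D)V²/2g = 13.30 m
Total head H = z + h_f = 27.6 + 13.30 = 40.90 m
P_hyd = ρgQH = 998.3·9.81·0.147·40.90 = 58.88 kW
P_shaft = P_hyd/η = 58.88/0.66 = 89.21 kW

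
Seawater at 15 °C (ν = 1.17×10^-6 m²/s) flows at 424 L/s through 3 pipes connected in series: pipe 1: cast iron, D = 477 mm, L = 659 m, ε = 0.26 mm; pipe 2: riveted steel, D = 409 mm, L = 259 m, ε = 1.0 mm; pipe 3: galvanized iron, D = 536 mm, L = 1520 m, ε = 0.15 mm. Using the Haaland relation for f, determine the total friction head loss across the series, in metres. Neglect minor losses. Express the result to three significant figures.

Pipe 1: V = 2.373 m/s, Re = 9.67×10^5, ε/D = 5.45×10^-4, f = 0.01749, h_1 = f(L/D)V²/2g = 6.933 m
Pipe 2: V = 3.227 m/s, Re = 1.13×10^6, ε/D = 0.00244, f = 0.02490, h_2 = f(L/D)V²/2g = 8.370 m
Pipe 3: V = 1.879 m/s, Re = 8.61×10^5, ε/D = 2.80×10^-4, f = 0.01551, h_3 = f(L/D)V²/2g = 7.918 m
Series → Q common, losses add: H = Σh = 23.22 m

H ≈ 23.2 m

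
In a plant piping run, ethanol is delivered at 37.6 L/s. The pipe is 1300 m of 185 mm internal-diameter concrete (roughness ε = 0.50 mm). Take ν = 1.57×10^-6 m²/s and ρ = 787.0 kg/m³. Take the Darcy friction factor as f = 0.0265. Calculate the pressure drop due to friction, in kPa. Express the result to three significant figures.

V = 4Q/(πD²) = 4·0.0376/(π·0.185²) = 1.399 m/s
h_f = f(L/D)V²/(2g) = 0.02650·(1300/0.185)·1.399²/(2·9.81) = 18.57 m
Δp = ρg·h_f = 787.0·9.81·18.57 = 143.4 kPa

Δp ≈ 143 kPa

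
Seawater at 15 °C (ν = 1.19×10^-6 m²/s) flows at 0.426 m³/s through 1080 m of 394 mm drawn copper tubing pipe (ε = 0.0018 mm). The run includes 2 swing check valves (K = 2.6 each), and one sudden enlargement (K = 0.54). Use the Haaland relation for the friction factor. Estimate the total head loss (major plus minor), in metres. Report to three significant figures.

V = 4Q/(πD²) = 3.494 m/s; V²/2g = 0.6222 m
Re = 1.16×10^6, ε/D = 4.57×10^-6 → f = 0.01139 (Haaland)
Major: h_f = f(L/D)·V²/2g = 0.01139·2741·0.6222 = 19.43 m
Minor: ΣK = 5.74; h_m = ΣK·V²/2g = 3.572 m
Total H_L = 19.43 + 3.572 = 23.00 m

H_L ≈ 23.0 m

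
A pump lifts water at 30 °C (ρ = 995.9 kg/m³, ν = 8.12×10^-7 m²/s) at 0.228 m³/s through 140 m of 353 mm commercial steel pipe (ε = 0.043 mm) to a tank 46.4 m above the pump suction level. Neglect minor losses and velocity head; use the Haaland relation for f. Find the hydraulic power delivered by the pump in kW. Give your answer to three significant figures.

V = 4Q/(πD²) = 2.330 m/s; Re = 1.01×10^6; ε/D = 1.22×10^-4; f = 0.01362
h_f = f(L/D)V²/2g = 1.495 m
Total head H = z + h_f = 46.4 + 1.495 = 47.89 m
P_hyd = ρgQH = 995.9·9.81·0.228·47.89 = 106.7 kW

P_hyd ≈ 107 kW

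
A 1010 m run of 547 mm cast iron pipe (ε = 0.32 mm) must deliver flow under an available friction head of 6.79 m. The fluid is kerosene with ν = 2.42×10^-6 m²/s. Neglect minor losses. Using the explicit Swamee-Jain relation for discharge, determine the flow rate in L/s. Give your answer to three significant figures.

Swamee-Jain (Type II): Q = -0.965·√(gD⁵h_f/L)·ln[ε/(3.7D) + √(3.17ν²L/(gD³h_f))]
√(gD⁵h_f/L) = √(9.81·0.547⁵·6.79/1010) = 0.05683
ε/(3.7D) = 1.58×10^-4; √(3.17ν²L/(gD³h_f)) = 4.15×10^-5
Q = -0.965·0.05683·ln(1.996×10^-4) = 0.4672 m³/s
Check: V = 1.99 m/s, Re = 4.49×10^5, f = 0.01838, h_f = 6.84 m ≈ 6.79 m ✓

Q ≈ 467 L/s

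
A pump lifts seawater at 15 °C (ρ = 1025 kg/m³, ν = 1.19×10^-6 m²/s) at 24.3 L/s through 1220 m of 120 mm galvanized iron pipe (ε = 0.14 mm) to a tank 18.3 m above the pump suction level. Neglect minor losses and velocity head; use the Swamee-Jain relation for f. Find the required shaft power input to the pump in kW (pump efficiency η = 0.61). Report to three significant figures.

V = 4Q/(πD²) = 2.149 m/s; Re = 2.17×10^5; ε/D = 0.00117; f = 0.02173
h_f = f(L/D)V²/2g = 51.99 m
Total head H = z + h_f = 18.3 + 51.99 = 70.29 m
P_hyd = ρgQH = 1025·9.81·0.0243·70.29 = 17.17 kW
P_shaft = P_hyd/η = 17.17/0.61 = 28.15 kW

P_shaft ≈ 28.2 kW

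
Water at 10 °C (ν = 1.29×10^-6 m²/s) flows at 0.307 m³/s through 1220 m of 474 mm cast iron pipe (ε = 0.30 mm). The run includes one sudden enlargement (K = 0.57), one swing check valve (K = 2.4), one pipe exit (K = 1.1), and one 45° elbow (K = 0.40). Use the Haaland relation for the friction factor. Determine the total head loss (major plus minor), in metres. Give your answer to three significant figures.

V = 4Q/(πD²) = 1.740 m/s; V²/2g = 0.1543 m
Re = 6.39×10^5, ε/D = 6.33×10^-4 → f = 0.01822 (Haaland)
Major: h_f = f(L/D)·V²/2g = 0.01822·2574·0.1543 = 7.236 m
Minor: ΣK = 4.47; h_m = ΣK·V²/2g = 0.6896 m
Total H_L = 7.236 + 0.6896 = 7.926 m

H_L ≈ 7.93 m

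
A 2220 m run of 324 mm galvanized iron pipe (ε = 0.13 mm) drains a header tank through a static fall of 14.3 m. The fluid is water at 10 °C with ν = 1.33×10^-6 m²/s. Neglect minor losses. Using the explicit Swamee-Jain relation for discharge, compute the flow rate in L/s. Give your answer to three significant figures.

Swamee-Jain (Type II): Q = -0.965·√(gD⁵h_f/L)·ln[ε/(3.7D) + √(3.17ν²L/(gD³h_f))]
√(gD⁵h_f/L) = √(9.81·0.324⁵·14.3/2220) = 0.01502
ε/(3.7D) = 1.08×10^-4; √(3.17ν²L/(gD³h_f)) = 5.11×10^-5
Q = -0.965·0.01502·ln(1.595×10^-4) = 0.1267 m³/s
Check: V = 1.54 m/s, Re = 3.74×10^5, f = 0.01744, h_f = 14.4 m ≈ 14.3 m ✓

Q ≈ 127 L/s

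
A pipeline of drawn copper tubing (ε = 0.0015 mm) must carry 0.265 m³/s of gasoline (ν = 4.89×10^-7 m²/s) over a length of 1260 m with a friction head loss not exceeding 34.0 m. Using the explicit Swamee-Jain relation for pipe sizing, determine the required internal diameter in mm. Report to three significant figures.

Swamee-Jain (Type III): D = 0.66·[ε^1.25·(LQ²/(gh_f))^4.75 + ν·Q^9.4·(L/(gh_f))^5.2]^0.04
LQ²/(gh_f) = 0.2653; L/(gh_f) = 3.778
Term 1 = ε^1.25·(…)^4.75 = 9.61×10^-11; Term 2 = ν·Q^9.4·(…)^5.2 = 1.86×10^-9
D = 0.66·(9.61×10^-11 + 1.86×10^-9)^0.04 = 0.2959 m = 296 mm
Check: V = 3.85 m/s, Re = 2.33×10^6, f = 0.01033, h_f = 33.3 m ≈ 34.0 m ✓

D ≈ 296 mm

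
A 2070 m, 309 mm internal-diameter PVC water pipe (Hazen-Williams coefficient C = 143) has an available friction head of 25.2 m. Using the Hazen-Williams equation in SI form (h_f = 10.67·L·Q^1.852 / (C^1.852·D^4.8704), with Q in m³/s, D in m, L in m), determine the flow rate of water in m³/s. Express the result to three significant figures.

Rearranging: Q = [h_f·C^1.852·D^4.8704 / (10.67·L)]^(1/1.852)
Q = [25.2·143^1.852·0.309^4.8704 / (10.67·2070)]^0.540 = 0.1679 m³/s

Q ≈ 0.168 m³/s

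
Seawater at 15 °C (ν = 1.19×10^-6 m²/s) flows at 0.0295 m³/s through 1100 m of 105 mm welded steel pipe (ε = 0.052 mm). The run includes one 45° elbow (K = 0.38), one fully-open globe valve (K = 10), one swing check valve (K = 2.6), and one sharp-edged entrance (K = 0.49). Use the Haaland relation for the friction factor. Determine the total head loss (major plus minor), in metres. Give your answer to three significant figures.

V = 4Q/(πD²) = 3.407 m/s; V²/2g = 0.5916 m
Re = 3.01×10^5, ε/D = 4.95×10^-4 → f = 0.01804 (Haaland)
Major: h_f = f(L/D)·V²/2g = 0.01804·10476·0.5916 = 111.8 m
Minor: ΣK = 13.5; h_m = ΣK·V²/2g = 7.968 m
Total H_L = 111.8 + 7.968 = 119.8 m

H_L ≈ 120 m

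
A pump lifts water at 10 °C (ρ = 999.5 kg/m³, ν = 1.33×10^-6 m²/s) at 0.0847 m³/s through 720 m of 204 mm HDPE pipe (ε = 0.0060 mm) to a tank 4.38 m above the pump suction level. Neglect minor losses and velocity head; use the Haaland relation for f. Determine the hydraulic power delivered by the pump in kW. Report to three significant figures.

V = 4Q/(πD²) = 2.591 m/s; Re = 3.97×10^5; ε/D = 2.94×10^-5; f = 0.01392
h_f = f(L/D)V²/2g = 16.81 m
Total head H = z + h_f = 4.38 + 16.81 = 21.19 m
P_hyd = ρgQH = 999.5·9.81·0.0847·21.19 = 17.60 kW

P_hyd ≈ 17.6 kW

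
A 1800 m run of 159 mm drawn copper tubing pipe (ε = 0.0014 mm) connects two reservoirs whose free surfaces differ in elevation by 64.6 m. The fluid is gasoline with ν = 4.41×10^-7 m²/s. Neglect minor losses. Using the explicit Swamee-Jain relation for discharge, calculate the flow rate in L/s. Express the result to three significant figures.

Swamee-Jain (Type II): Q = -0.965·√(gD⁵h_f/L)·ln[ε/(3.7D) + √(3.17ν²L/(gD³h_f))]
√(gD⁵h_f/L) = √(9.81·0.159⁵·64.6/1800) = 0.005981
ε/(3.7D) = 2.38×10^-6; √(3.17ν²L/(gD³h_f)) = 2.09×10^-5
Q = -0.965·0.005981·ln(2.325×10^-5) = 0.06158 m³/s
Check: V = 3.10 m/s, Re = 1.12×10^6, f = 0.01162, h_f = 64.5 m ≈ 64.6 m ✓

Q ≈ 61.6 L/s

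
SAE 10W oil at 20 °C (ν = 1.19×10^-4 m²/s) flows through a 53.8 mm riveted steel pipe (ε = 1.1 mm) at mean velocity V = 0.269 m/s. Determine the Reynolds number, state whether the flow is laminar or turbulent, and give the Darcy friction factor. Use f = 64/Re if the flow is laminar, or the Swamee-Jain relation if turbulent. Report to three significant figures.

Re = VD/ν = 0.2690·0.0538/1.19×10^-4 = 122
Re < 2300 → laminar → f = 64/Re = 0.5263

Re ≈ 122; laminar; f = 64/Re ≈ 0.526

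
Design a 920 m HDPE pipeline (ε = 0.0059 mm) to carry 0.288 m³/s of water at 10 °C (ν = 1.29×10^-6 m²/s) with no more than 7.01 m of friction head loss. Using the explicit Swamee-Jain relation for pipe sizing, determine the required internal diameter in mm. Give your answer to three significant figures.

D ≈ 413 mm

Swamee-Jain (Type III): D = 0.66·[ε^1.25·(LQ²/(gh_f))^4.75 + ν·Q^9.4·(L/(gh_f))^5.2]^0.04
LQ²/(gh_f) = 1.110; L/(gh_f) = 13.38
Term 1 = ε^1.25·(…)^4.75 = 4.77×10^-7; Term 2 = ν·Q^9.4·(…)^5.2 = 7.69×10^-6
D = 0.66·(4.77×10^-7 + 7.69×10^-6)^0.04 = 0.4131 m = 413 mm
Check: V = 2.15 m/s, Re = 6.88×10^5, f = 0.01265, h_f = 6.63 m ≈ 7.01 m ✓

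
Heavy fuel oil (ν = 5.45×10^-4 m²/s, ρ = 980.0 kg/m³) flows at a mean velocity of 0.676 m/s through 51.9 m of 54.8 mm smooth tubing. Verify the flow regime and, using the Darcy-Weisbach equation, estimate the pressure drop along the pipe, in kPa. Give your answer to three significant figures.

Re = VD/ν = 0.676·0.05480/5.45×10^-4 = 68.0 → laminar (Re < 2300)
f = 64/Re = 0.9416
h_f = f(L/D)V²/(2g) = 0.9416·(51.9/0.05480)·0.676²/(2·9.81) = 20.77 m
Δp = ρg·h_f = 980.0·9.81·20.77 = 199.7 kPa

Δp ≈ 200 kPa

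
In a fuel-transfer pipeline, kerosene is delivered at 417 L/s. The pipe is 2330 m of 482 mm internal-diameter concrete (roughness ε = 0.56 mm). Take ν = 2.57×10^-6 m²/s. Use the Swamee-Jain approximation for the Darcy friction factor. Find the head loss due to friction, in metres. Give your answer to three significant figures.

h_f ≈ 27.2 m

V = 4Q/(πD²) = 4·0.417/(π·0.482²) = 2.285 m/s
Re = VD/ν = 2.285·0.482/2.57×10^-6 = 4.29×10^5 → turbulent
ε/D = 0.56/482 = 0.00116
Swamee-Jain: f = 0.02113
h_f = f(L/D)V²/(2g) = 0.02113·(2330/0.482)·2.285²/(2·9.81) = 27.18 m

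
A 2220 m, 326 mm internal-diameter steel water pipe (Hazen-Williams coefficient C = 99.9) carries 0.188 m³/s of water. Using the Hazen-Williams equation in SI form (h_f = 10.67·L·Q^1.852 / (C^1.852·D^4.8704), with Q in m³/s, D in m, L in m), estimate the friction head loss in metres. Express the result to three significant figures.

h_f ≈ 49.9 m

h_f = 10.67·2220·0.188^1.852 / (99.9^1.852·0.326^4.8704) = 49.88 m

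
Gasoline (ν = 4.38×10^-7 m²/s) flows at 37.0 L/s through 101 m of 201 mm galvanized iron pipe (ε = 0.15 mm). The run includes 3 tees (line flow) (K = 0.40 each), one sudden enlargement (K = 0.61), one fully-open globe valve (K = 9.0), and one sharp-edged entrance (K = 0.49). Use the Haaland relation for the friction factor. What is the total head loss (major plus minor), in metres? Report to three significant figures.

V = 4Q/(πD²) = 1.166 m/s; V²/2g = 0.06930 m
Re = 5.35×10^5, ε/D = 7.46×10^-4 → f = 0.01895 (Haaland)
Major: h_f = f(L/D)·V²/2g = 0.01895·502.5·0.06930 = 0.6597 m
Minor: ΣK = 11.3; h_m = ΣK·V²/2g = 0.7831 m
Total H_L = 0.6597 + 0.7831 = 1.443 m

H_L ≈ 1.44 m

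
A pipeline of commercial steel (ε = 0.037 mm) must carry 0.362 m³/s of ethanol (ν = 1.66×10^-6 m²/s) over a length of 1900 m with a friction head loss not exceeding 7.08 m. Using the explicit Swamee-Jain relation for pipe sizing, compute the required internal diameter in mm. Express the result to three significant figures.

D ≈ 533 mm

Swamee-Jain (Type III): D = 0.66·[ε^1.25·(LQ²/(gh_f))^4.75 + ν·Q^9.4·(L/(gh_f))^5.2]^0.04
LQ²/(gh_f) = 3.585; L/(gh_f) = 27.36
Term 1 = ε^1.25·(…)^4.75 = 0.00124; Term 2 = ν·Q^9.4·(…)^5.2 = 0.00350
D = 0.66·(0.00124 + 0.00350)^0.04 = 0.5328 m = 533 mm
Check: V = 1.62 m/s, Re = 5.21×10^5, f = 0.01402, h_f = 6.71 m ≈ 7.08 m ✓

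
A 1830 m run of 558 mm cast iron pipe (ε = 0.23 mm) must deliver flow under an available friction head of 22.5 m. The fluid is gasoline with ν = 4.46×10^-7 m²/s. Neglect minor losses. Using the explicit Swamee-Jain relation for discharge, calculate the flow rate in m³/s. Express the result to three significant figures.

Swamee-Jain (Type II): Q = -0.965·√(gD⁵h_f/L)·ln[ε/(3.7D) + √(3.17ν²L/(gD³h_f))]
√(gD⁵h_f/L) = √(9.81·0.558⁵·22.5/1830) = 0.08078
ε/(3.7D) = 1.11×10^-4; √(3.17ν²L/(gD³h_f)) = 5.49×10^-6
Q = -0.965·0.08078·ln(1.169×10^-4) = 0.7058 m³/s
Check: V = 2.89 m/s, Re = 3.61×10^6, f = 0.01622, h_f = 22.6 m ≈ 22.5 m ✓

Q ≈ 0.706 m³/s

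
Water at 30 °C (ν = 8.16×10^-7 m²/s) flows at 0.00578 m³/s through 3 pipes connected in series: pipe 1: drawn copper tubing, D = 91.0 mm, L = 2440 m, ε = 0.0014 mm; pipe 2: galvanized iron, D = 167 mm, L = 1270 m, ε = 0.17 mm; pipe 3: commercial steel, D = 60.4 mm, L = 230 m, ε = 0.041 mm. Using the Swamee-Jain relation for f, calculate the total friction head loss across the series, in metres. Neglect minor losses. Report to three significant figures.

Pipe 1: V = 0.8887 m/s, Re = 9.91×10^4, ε/D = 1.54×10^-5, f = 0.01799, h_1 = f(L/D)V²/2g = 19.42 m
Pipe 2: V = 0.2639 m/s, Re = 5.40×10^4, ε/D = 0.00102, f = 0.02399, h_2 = f(L/D)V²/2g = 0.6474 m
Pipe 3: V = 2.017 m/s, Re = 1.49×10^5, ε/D = 6.79×10^-4, f = 0.02031, h_3 = f(L/D)V²/2g = 16.04 m
Series → Q common, losses add: H = Σh = 36.10 m

H ≈ 36.1 m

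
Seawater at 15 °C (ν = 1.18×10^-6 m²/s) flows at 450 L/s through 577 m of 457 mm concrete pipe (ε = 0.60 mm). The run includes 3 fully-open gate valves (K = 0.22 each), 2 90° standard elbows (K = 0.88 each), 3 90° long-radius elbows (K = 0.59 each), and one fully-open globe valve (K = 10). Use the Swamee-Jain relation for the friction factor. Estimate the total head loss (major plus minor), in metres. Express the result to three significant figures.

H_L ≈ 15.8 m

V = 4Q/(πD²) = 2.743 m/s; V²/2g = 0.3836 m
Re = 1.06×10^6, ε/D = 0.00131 → f = 0.02132 (Swamee-Jain)
Major: h_f = f(L/D)·V²/2g = 0.02132·1263·0.3836 = 10.33 m
Minor: ΣK = 14.2; h_m = ΣK·V²/2g = 5.443 m
Total H_L = 10.33 + 5.443 = 15.77 m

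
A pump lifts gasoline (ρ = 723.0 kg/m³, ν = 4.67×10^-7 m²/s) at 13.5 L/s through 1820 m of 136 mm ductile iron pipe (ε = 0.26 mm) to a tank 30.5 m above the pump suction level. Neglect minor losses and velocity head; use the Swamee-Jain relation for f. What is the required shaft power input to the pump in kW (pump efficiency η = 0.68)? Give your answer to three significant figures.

V = 4Q/(πD²) = 0.9293 m/s; Re = 2.71×10^5; ε/D = 0.00191; f = 0.02398
h_f = f(L/D)V²/2g = 14.13 m
Total head H = z + h_f = 30.5 + 14.13 = 44.63 m
P_hyd = ρgQH = 723.0·9.81·0.0135·44.63 = 4.273 kW
P_shaft = P_hyd/η = 4.273/0.68 = 6.284 kW

P_shaft ≈ 6.28 kW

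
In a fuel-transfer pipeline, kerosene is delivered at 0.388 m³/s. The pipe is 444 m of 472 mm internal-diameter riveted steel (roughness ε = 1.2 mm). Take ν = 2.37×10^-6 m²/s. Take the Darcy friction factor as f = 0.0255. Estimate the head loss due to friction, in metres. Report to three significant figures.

V = 4Q/(πD²) = 4·0.388/(π·0.472²) = 2.217 m/s
h_f = f(L/D)V²/(2g) = 0.02550·(444/0.472)·2.217²/(2·9.81) = 6.012 m

h_f ≈ 6.01 m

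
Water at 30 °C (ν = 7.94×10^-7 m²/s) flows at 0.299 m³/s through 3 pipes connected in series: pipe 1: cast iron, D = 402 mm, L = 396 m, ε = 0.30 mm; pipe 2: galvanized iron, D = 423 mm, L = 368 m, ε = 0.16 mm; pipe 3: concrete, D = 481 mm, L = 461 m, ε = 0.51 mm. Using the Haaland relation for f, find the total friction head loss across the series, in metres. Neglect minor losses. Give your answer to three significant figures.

Pipe 1: V = 2.356 m/s, Re = 1.19×10^6, ε/D = 7.46×10^-4, f = 0.01862, h_1 = f(L/D)V²/2g = 5.189 m
Pipe 2: V = 2.128 m/s, Re = 1.13×10^6, ε/D = 3.78×10^-4, f = 0.01621, h_2 = f(L/D)V²/2g = 3.254 m
Pipe 3: V = 1.645 m/s, Re = 9.97×10^5, ε/D = 0.00106, f = 0.02021, h_3 = f(L/D)V²/2g = 2.674 m
Series → Q common, losses add: H = Σh = 11.12 m

H ≈ 11.1 m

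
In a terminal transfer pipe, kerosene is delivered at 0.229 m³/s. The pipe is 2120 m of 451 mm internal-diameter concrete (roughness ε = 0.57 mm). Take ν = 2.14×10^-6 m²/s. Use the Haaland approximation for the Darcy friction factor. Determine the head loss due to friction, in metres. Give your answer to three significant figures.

V = 4Q/(πD²) = 4·0.229/(π·0.451²) = 1.433 m/s
Re = VD/ν = 1.433·0.451/2.14×10^-6 = 3.02×10^5 → turbulent
ε/D = 0.57/451 = 0.00126
Haaland: f = 0.02157
h_f = f(L/D)V²/(2g) = 0.02157·(2120/0.451)·1.433²/(2·9.81) = 10.62 m

h_f ≈ 10.6 m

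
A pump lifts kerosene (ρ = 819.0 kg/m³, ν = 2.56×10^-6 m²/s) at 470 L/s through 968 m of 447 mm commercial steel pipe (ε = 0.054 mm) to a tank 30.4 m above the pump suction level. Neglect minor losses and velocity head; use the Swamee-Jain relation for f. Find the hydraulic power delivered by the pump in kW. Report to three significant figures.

V = 4Q/(πD²) = 2.995 m/s; Re = 5.23×10^5; ε/D = 1.21×10^-4; f = 0.01463
h_f = f(L/D)V²/2g = 14.49 m
Total head H = z + h_f = 30.4 + 14.49 = 44.89 m
P_hyd = ρgQH = 819.0·9.81·0.470·44.89 = 169.5 kW

P_hyd ≈ 170 kW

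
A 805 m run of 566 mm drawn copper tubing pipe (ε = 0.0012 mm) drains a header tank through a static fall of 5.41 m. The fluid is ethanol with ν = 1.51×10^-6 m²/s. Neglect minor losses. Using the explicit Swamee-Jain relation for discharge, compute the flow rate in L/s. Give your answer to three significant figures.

Q ≈ 632 L/s

Swamee-Jain (Type II): Q = -0.965·√(gD⁵h_f/L)·ln[ε/(3.7D) + √(3.17ν²L/(gD³h_f))]
√(gD⁵h_f/L) = √(9.81·0.566⁵·5.41/805) = 0.06188
ε/(3.7D) = 5.73×10^-7; √(3.17ν²L/(gD³h_f)) = 2.46×10^-5
Q = -0.965·0.06188·ln(2.516×10^-5) = 0.6324 m³/s
Check: V = 2.51 m/s, Re = 9.42×10^5, f = 0.01178, h_f = 5.39 m ≈ 5.41 m ✓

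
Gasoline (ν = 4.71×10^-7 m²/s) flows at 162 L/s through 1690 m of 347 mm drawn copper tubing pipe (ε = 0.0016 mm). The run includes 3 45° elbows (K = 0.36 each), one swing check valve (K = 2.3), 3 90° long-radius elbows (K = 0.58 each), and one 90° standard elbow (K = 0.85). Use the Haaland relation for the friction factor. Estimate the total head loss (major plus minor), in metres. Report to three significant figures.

H_L ≈ 9.08 m

V = 4Q/(πD²) = 1.713 m/s; V²/2g = 0.1496 m
Re = 1.26×10^6, ε/D = 4.61×10^-6 → f = 0.01124 (Haaland)
Major: h_f = f(L/D)·V²/2g = 0.01124·4870·0.1496 = 8.186 m
Minor: ΣK = 5.97; h_m = ΣK·V²/2g = 0.8929 m
Total H_L = 8.186 + 0.8929 = 9.079 m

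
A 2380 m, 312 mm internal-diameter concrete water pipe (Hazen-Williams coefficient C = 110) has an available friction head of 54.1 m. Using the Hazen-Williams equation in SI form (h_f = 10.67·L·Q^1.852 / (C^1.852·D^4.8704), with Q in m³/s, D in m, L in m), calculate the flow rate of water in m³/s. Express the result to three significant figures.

Q ≈ 0.186 m³/s

Rearranging: Q = [h_f·C^1.852·D^4.8704 / (10.67·L)]^(1/1.852)
Q = [54.1·110^1.852·0.312^4.8704 / (10.67·2380)]^0.540 = 0.1856 m³/s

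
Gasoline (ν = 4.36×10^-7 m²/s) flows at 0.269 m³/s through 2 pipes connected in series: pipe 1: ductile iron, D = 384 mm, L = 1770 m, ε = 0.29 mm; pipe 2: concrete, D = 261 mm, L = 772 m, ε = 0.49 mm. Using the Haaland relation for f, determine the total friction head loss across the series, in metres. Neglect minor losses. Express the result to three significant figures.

Pipe 1: V = 2.323 m/s, Re = 2.05×10^6, ε/D = 7.55×10^-4, f = 0.01856, h_1 = f(L/D)V²/2g = 23.52 m
Pipe 2: V = 5.028 m/s, Re = 3.01×10^6, ε/D = 0.00188, f = 0.02313, h_2 = f(L/D)V²/2g = 88.17 m
Series → Q common, losses add: H = Σh = 111.7 m

H ≈ 112 m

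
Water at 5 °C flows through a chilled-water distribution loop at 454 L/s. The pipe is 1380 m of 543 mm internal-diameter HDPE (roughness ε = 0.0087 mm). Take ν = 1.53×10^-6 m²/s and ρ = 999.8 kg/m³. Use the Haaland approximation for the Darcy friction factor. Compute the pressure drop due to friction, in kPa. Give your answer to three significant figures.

Δp ≈ 61.3 kPa

V = 4Q/(πD²) = 4·0.454/(π·0.543²) = 1.960 m/s
Re = VD/ν = 1.960·0.543/1.53×10^-6 = 6.96×10^5 → turbulent
ε/D = 0.0087/543 = 1.60×10^-5
Haaland: f = 0.01256
h_f = f(L/D)V²/(2g) = 0.01256·(1380/0.543)·1.960²/(2·9.81) = 6.253 m
Δp = ρg·h_f = 999.8·9.81·6.253 = 61.32 kPa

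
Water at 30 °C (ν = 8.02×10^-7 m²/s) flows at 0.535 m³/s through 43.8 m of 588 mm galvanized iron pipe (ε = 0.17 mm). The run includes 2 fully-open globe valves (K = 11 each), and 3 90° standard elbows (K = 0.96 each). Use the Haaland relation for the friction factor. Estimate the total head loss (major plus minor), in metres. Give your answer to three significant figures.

H_L ≈ 5.15 m

V = 4Q/(πD²) = 1.970 m/s; V²/2g = 0.1978 m
Re = 1.44×10^6, ε/D = 2.89×10^-4 → f = 0.01531 (Haaland)
Major: h_f = f(L/D)·V²/2g = 0.01531·74.49·0.1978 = 0.2257 m
Minor: ΣK = 24.9; h_m = ΣK·V²/2g = 4.922 m
Total H_L = 0.2257 + 4.922 = 5.148 m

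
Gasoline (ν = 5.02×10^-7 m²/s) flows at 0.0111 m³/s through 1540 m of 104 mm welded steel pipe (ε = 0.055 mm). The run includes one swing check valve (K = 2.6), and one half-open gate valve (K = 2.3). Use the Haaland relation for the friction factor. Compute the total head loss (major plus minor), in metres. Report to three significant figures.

H_L ≈ 24.1 m

V = 4Q/(πD²) = 1.307 m/s; V²/2g = 0.08702 m
Re = 2.71×10^5, ε/D = 5.29×10^-4 → f = 0.01836 (Haaland)
Major: h_f = f(L/D)·V²/2g = 0.01836·14808·0.08702 = 23.66 m
Minor: ΣK = 4.90; h_m = ΣK·V²/2g = 0.4264 m
Total H_L = 23.66 + 0.4264 = 24.09 m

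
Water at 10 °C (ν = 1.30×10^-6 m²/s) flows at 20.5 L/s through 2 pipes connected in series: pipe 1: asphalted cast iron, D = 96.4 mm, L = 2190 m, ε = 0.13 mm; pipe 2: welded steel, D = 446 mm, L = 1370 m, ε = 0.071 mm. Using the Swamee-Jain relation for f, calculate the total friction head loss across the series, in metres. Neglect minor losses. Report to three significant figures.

Pipe 1: V = 2.809 m/s, Re = 2.08×10^5, ε/D = 0.00135, f = 0.02243, h_1 = f(L/D)V²/2g = 204.8 m
Pipe 2: V = 0.1312 m/s, Re = 4.50×10^4, ε/D = 1.59×10^-4, f = 0.02186, h_2 = f(L/D)V²/2g = 0.05893 m
Series → Q common, losses add: H = Σh = 204.9 m

H ≈ 205 m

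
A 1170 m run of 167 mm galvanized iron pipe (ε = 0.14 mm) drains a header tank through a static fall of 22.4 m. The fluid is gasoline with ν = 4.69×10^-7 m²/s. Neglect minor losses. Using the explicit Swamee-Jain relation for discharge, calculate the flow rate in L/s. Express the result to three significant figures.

Q ≈ 39.4 L/s

Swamee-Jain (Type II): Q = -0.965·√(gD⁵h_f/L)·ln[ε/(3.7D) + √(3.17ν²L/(gD³h_f))]
√(gD⁵h_f/L) = √(9.81·0.167⁵·22.4/1170) = 0.004939
ε/(3.7D) = 2.27×10^-4; √(3.17ν²L/(gD³h_f)) = 2.82×10^-5
Q = -0.965·0.004939·ln(2.548×10^-4) = 0.03944 m³/s
Check: V = 1.80 m/s, Re = 6.41×10^5, f = 0.01946, h_f = 22.5 m ≈ 22.4 m ✓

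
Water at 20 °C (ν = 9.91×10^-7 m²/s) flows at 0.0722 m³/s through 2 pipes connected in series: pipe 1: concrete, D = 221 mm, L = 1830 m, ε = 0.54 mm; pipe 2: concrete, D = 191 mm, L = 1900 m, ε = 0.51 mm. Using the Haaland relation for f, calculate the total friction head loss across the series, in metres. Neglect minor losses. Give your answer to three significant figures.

H ≈ 120 m

Pipe 1: V = 1.882 m/s, Re = 4.20×10^5, ε/D = 0.00244, f = 0.02510, h_1 = f(L/D)V²/2g = 37.53 m
Pipe 2: V = 2.520 m/s, Re = 4.86×10^5, ε/D = 0.00267, f = 0.02565, h_2 = f(L/D)V²/2g = 82.59 m
Series → Q common, losses add: H = Σh = 120.1 m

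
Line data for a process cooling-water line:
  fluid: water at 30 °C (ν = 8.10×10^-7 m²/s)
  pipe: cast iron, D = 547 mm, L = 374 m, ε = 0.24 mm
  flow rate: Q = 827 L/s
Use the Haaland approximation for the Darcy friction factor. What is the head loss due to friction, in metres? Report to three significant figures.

h_f ≈ 7.10 m

V = 4Q/(πD²) = 4·0.827/(π·0.547²) = 3.519 m/s
Re = VD/ν = 3.519·0.547/8.10×10^-7 = 2.38×10^6 → turbulent
ε/D = 0.24/547 = 4.39×10^-4
Haaland: f = 0.01646
h_f = f(L/D)V²/(2g) = 0.01646·(374/0.547)·3.519²/(2·9.81) = 7.105 m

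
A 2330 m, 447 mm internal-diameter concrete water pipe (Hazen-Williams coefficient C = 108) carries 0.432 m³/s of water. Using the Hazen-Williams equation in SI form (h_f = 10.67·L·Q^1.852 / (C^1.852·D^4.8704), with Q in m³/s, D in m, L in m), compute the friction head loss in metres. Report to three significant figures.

h_f ≈ 45.5 m

h_f = 10.67·2330·0.432^1.852 / (108^1.852·0.447^4.8704) = 45.47 m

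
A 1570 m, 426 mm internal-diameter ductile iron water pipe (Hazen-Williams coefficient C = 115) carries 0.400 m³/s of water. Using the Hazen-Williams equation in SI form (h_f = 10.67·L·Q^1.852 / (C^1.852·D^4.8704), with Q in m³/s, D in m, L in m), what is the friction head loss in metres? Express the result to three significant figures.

h_f ≈ 29.9 m

h_f = 10.67·1570·0.400^1.852 / (115^1.852·0.426^4.8704) = 29.89 m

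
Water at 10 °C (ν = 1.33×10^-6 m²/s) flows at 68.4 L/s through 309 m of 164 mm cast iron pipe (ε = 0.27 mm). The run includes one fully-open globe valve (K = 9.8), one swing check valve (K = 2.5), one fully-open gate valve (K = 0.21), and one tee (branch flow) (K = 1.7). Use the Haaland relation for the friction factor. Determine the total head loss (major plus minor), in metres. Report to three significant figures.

V = 4Q/(πD²) = 3.238 m/s; V²/2g = 0.5344 m
Re = 3.99×10^5, ε/D = 0.00165 → f = 0.02276 (Haaland)
Major: h_f = f(L/D)·V²/2g = 0.02276·1884·0.5344 = 22.91 m
Minor: ΣK = 14.2; h_m = ΣK·V²/2g = 7.594 m
Total H_L = 22.91 + 7.594 = 30.51 m

H_L ≈ 30.5 m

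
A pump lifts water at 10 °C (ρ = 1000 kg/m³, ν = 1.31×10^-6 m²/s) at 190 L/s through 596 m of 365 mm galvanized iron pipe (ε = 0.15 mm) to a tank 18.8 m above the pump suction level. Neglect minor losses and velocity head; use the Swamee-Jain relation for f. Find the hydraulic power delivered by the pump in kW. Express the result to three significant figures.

V = 4Q/(πD²) = 1.816 m/s; Re = 5.06×10^5; ε/D = 4.11×10^-4; f = 0.01718
h_f = f(L/D)V²/2g = 4.715 m
Total head H = z + h_f = 18.8 + 4.715 = 23.51 m
P_hyd = ρgQH = 1000·9.81·0.190·23.51 = 43.83 kW

P_hyd ≈ 43.8 kW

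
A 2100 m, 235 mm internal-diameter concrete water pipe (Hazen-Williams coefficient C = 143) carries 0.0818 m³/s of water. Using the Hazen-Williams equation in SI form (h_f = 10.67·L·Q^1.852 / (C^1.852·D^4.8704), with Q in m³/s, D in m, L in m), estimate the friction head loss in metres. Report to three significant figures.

h_f = 10.67·2100·0.0818^1.852 / (143^1.852·0.235^4.8704) = 25.60 m

h_f ≈ 25.6 m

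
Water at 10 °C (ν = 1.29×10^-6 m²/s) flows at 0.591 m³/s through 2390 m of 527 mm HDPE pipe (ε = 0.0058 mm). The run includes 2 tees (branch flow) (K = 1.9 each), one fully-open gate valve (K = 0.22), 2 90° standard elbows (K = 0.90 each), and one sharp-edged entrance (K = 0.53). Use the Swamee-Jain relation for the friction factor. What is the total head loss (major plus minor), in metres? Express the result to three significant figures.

H_L ≈ 22.2 m

V = 4Q/(πD²) = 2.709 m/s; V²/2g = 0.3742 m
Re = 1.11×10^6, ε/D = 1.10×10^-5 → f = 0.01170 (Swamee-Jain)
Major: h_f = f(L/D)·V²/2g = 0.01170·4535·0.3742 = 19.85 m
Minor: ΣK = 6.35; h_m = ΣK·V²/2g = 2.376 m
Total H_L = 19.85 + 2.376 = 22.23 m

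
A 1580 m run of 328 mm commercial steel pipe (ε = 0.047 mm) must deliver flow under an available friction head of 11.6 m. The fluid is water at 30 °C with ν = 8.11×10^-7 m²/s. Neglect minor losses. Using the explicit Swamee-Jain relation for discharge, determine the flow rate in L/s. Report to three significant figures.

Q ≈ 153 L/s

Swamee-Jain (Type II): Q = -0.965·√(gD⁵h_f/L)·ln[ε/(3.7D) + √(3.17ν²L/(gD³h_f))]
√(gD⁵h_f/L) = √(9.81·0.328⁵·11.6/1580) = 0.01654
ε/(3.7D) = 3.87×10^-5; √(3.17ν²L/(gD³h_f)) = 2.86×10^-5
Q = -0.965·0.01654·ln(6.737×10^-5) = 0.1533 m³/s
Check: V = 1.81 m/s, Re = 7.34×10^5, f = 0.01443, h_f = 11.7 m ≈ 11.6 m ✓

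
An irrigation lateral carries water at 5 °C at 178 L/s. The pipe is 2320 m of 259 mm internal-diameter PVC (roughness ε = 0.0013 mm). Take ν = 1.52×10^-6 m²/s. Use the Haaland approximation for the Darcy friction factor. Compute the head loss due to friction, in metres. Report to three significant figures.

V = 4Q/(πD²) = 4·0.178/(π·0.259²) = 3.379 m/s
Re = VD/ν = 3.379·0.259/1.52×10^-6 = 5.76×10^5 → turbulent
ε/D = 0.0013/259 = 5.02×10^-6
Haaland: f = 0.01280
h_f = f(L/D)V²/(2g) = 0.01280·(2320/0.259)·3.379²/(2·9.81) = 66.71 m

h_f ≈ 66.7 m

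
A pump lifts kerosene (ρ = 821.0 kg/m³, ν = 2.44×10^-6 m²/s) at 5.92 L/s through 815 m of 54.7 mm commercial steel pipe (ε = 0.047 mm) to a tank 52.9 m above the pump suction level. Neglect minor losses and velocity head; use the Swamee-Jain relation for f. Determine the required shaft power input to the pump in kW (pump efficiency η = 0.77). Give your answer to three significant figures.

P_shaft ≈ 10.2 kW

V = 4Q/(πD²) = 2.519 m/s; Re = 5.65×10^4; ε/D = 8.59×10^-4; f = 0.02337
h_f = f(L/D)V²/2g = 112.6 m
Total head H = z + h_f = 52.9 + 112.6 = 165.5 m
P_hyd = ρgQH = 821.0·9.81·0.00592·165.5 = 7.891 kW
P_shaft = P_hyd/η = 7.891/0.77 = 10.25 kW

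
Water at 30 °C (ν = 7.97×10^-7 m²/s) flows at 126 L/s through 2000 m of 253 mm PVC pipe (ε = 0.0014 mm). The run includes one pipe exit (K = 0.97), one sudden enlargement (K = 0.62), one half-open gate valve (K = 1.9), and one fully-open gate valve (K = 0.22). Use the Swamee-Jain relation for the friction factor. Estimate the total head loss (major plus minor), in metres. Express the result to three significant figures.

H_L ≈ 32.0 m

V = 4Q/(πD²) = 2.506 m/s; V²/2g = 0.3202 m
Re = 7.96×10^5, ε/D = 5.53×10^-6 → f = 0.01219 (Swamee-Jain)
Major: h_f = f(L/D)·V²/2g = 0.01219·7905·0.3202 = 30.85 m
Minor: ΣK = 3.71; h_m = ΣK·V²/2g = 1.188 m
Total H_L = 30.85 + 1.188 = 32.03 m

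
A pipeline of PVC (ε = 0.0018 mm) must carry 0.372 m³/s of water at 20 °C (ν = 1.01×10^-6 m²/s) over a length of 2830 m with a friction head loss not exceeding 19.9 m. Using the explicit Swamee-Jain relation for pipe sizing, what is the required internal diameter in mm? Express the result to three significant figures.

Swamee-Jain (Type III): D = 0.66·[ε^1.25·(LQ²/(gh_f))^4.75 + ν·Q^9.4·(L/(gh_f))^5.2]^0.04
LQ²/(gh_f) = 2.006; L/(gh_f) = 14.50
Term 1 = ε^1.25·(…)^4.75 = 1.80×10^-6; Term 2 = ν·Q^9.4·(…)^5.2 = 1.01×10^-4
D = 0.66·(1.80×10^-6 + 1.01×10^-4)^0.04 = 0.4572 m = 457 mm
Check: V = 2.27 m/s, Re = 1.03×10^6, f = 0.01166, h_f = 18.9 m ≈ 19.9 m ✓

D ≈ 457 mm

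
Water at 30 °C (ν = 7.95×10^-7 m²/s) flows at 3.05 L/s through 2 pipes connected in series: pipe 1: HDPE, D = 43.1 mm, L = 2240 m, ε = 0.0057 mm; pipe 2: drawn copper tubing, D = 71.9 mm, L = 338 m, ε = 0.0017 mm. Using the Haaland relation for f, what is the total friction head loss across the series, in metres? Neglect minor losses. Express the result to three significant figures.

H ≈ 211 m

Pipe 1: V = 2.091 m/s, Re = 1.13×10^5, ε/D = 1.32×10^-4, f = 0.01801, h_1 = f(L/D)V²/2g = 208.5 m
Pipe 2: V = 0.7512 m/s, Re = 6.79×10^4, ε/D = 2.36×10^-5, f = 0.01943, h_2 = f(L/D)V²/2g = 2.626 m
Series → Q common, losses add: H = Σh = 211.1 m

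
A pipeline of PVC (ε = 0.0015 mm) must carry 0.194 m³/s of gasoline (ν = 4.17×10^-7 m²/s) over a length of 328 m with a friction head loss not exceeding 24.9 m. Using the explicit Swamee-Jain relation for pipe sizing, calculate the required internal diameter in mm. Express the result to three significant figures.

Swamee-Jain (Type III): D = 0.66·[ε^1.25·(LQ²/(gh_f))^4.75 + ν·Q^9.4·(L/(gh_f))^5.2]^0.04
LQ²/(gh_f) = 0.05054; L/(gh_f) = 1.343
Term 1 = ε^1.25·(…)^4.75 = 3.65×10^-14; Term 2 = ν·Q^9.4·(…)^5.2 = 3.90×10^-13
D = 0.66·(3.65×10^-14 + 3.90×10^-13)^0.04 = 0.2112 m = 211 mm
Check: V = 5.54 m/s, Re = 2.80×10^6, f = 0.01016, h_f = 24.6 m ≈ 24.9 m ✓

D ≈ 211 mm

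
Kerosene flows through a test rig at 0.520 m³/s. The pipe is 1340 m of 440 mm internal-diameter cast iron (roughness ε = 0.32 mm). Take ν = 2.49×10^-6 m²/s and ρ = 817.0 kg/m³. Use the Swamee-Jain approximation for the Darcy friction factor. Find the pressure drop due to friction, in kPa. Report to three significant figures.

Δp ≈ 276 kPa

V = 4Q/(πD²) = 4·0.520/(π·0.440²) = 3.420 m/s
Re = VD/ν = 3.420·0.440/2.49×10^-6 = 6.04×10^5 → turbulent
ε/D = 0.32/440 = 7.27×10^-4
Swamee-Jain: f = 0.01894
h_f = f(L/D)V²/(2g) = 0.01894·(1340/0.440)·3.420²/(2·9.81) = 34.38 m
Δp = ρg·h_f = 817.0·9.81·34.38 = 275.5 kPa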